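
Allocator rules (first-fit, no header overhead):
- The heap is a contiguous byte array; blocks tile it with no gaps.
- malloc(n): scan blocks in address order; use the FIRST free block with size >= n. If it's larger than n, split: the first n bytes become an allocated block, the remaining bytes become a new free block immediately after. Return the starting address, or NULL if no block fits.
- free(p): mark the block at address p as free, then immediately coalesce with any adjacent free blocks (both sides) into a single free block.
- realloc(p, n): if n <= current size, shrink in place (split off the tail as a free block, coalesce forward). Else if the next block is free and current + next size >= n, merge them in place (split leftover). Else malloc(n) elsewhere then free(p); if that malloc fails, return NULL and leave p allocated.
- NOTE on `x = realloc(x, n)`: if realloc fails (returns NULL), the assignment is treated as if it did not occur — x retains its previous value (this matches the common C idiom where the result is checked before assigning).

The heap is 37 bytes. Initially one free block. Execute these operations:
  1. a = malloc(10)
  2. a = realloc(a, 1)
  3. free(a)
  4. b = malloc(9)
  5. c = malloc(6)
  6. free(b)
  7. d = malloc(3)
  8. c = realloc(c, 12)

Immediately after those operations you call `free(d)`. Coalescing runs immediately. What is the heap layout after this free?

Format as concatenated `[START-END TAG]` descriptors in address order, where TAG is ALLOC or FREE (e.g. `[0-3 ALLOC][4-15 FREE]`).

Answer: [0-8 FREE][9-20 ALLOC][21-36 FREE]

Derivation:
Op 1: a = malloc(10) -> a = 0; heap: [0-9 ALLOC][10-36 FREE]
Op 2: a = realloc(a, 1) -> a = 0; heap: [0-0 ALLOC][1-36 FREE]
Op 3: free(a) -> (freed a); heap: [0-36 FREE]
Op 4: b = malloc(9) -> b = 0; heap: [0-8 ALLOC][9-36 FREE]
Op 5: c = malloc(6) -> c = 9; heap: [0-8 ALLOC][9-14 ALLOC][15-36 FREE]
Op 6: free(b) -> (freed b); heap: [0-8 FREE][9-14 ALLOC][15-36 FREE]
Op 7: d = malloc(3) -> d = 0; heap: [0-2 ALLOC][3-8 FREE][9-14 ALLOC][15-36 FREE]
Op 8: c = realloc(c, 12) -> c = 9; heap: [0-2 ALLOC][3-8 FREE][9-20 ALLOC][21-36 FREE]
free(d): d = 0 -> block [0-2 ALLOC]; mark free, coalesce with adjacent free neighbors -> [0-8 FREE][9-20 ALLOC][21-36 FREE]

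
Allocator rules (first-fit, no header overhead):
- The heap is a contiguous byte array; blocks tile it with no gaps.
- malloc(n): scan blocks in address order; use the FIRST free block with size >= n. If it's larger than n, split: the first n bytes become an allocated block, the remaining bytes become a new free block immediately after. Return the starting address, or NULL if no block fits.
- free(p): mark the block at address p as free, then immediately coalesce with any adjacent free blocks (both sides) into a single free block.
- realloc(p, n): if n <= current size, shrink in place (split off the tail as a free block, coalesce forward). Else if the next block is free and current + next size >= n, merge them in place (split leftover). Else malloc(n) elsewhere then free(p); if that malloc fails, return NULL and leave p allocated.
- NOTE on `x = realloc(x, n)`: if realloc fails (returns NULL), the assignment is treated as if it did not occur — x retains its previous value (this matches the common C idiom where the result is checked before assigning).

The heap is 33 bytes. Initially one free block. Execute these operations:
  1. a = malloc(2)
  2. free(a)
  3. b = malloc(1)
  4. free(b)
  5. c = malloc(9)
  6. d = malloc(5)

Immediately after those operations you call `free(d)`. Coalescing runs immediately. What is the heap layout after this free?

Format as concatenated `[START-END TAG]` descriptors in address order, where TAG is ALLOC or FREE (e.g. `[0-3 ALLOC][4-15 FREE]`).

Op 1: a = malloc(2) -> a = 0; heap: [0-1 ALLOC][2-32 FREE]
Op 2: free(a) -> (freed a); heap: [0-32 FREE]
Op 3: b = malloc(1) -> b = 0; heap: [0-0 ALLOC][1-32 FREE]
Op 4: free(b) -> (freed b); heap: [0-32 FREE]
Op 5: c = malloc(9) -> c = 0; heap: [0-8 ALLOC][9-32 FREE]
Op 6: d = malloc(5) -> d = 9; heap: [0-8 ALLOC][9-13 ALLOC][14-32 FREE]
free(d): d = 9 -> block [9-13 ALLOC]; mark free, coalesce with adjacent free neighbors -> [0-8 ALLOC][9-32 FREE]

Answer: [0-8 ALLOC][9-32 FREE]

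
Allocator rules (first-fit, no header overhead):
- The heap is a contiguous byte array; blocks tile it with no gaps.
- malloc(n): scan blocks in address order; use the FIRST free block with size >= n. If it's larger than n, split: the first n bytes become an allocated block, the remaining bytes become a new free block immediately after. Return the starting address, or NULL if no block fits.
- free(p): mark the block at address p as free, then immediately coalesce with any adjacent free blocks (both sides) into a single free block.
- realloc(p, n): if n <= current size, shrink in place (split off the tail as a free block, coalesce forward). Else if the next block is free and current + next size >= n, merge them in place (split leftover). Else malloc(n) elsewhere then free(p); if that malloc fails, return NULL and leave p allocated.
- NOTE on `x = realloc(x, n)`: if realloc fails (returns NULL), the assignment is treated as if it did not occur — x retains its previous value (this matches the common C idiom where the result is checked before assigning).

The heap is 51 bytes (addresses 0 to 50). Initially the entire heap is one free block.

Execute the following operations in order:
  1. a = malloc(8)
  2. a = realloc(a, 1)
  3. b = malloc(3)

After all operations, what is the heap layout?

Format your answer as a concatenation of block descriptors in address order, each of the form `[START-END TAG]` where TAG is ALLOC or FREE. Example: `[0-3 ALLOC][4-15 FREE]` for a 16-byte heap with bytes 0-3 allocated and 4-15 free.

Answer: [0-0 ALLOC][1-3 ALLOC][4-50 FREE]

Derivation:
Op 1: a = malloc(8) -> a = 0; heap: [0-7 ALLOC][8-50 FREE]
Op 2: a = realloc(a, 1) -> a = 0; heap: [0-0 ALLOC][1-50 FREE]
Op 3: b = malloc(3) -> b = 1; heap: [0-0 ALLOC][1-3 ALLOC][4-50 FREE]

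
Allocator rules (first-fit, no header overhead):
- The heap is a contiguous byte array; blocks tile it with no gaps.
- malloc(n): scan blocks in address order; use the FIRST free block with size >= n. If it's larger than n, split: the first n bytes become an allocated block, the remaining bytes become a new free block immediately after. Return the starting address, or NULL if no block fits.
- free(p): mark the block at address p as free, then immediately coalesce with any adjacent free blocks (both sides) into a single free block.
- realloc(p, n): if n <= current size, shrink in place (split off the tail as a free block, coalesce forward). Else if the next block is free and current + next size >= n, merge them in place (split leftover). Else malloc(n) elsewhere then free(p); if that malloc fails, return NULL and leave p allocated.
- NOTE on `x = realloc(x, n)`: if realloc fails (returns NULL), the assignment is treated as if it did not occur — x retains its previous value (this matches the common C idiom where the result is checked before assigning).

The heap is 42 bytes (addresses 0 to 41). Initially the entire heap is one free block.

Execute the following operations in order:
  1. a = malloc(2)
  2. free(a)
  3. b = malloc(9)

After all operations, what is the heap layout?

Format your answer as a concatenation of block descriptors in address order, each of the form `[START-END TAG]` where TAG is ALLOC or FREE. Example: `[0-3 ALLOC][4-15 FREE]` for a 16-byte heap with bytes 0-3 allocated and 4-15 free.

Answer: [0-8 ALLOC][9-41 FREE]

Derivation:
Op 1: a = malloc(2) -> a = 0; heap: [0-1 ALLOC][2-41 FREE]
Op 2: free(a) -> (freed a); heap: [0-41 FREE]
Op 3: b = malloc(9) -> b = 0; heap: [0-8 ALLOC][9-41 FREE]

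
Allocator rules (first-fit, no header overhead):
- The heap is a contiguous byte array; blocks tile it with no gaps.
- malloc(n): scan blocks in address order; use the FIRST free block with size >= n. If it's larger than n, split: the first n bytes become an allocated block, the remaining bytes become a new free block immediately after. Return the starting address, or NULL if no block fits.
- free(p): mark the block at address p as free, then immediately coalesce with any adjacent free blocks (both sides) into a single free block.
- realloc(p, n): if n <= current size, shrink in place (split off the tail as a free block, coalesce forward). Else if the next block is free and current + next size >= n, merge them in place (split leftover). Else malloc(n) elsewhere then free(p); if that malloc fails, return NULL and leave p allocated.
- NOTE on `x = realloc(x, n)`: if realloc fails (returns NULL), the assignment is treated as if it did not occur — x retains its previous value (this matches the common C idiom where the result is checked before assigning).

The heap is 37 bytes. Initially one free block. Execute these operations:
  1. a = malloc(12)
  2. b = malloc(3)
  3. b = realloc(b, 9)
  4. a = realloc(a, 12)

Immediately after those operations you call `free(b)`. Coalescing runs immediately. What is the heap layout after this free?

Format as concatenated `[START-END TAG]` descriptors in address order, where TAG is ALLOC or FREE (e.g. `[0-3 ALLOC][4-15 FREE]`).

Op 1: a = malloc(12) -> a = 0; heap: [0-11 ALLOC][12-36 FREE]
Op 2: b = malloc(3) -> b = 12; heap: [0-11 ALLOC][12-14 ALLOC][15-36 FREE]
Op 3: b = realloc(b, 9) -> b = 12; heap: [0-11 ALLOC][12-20 ALLOC][21-36 FREE]
Op 4: a = realloc(a, 12) -> a = 0; heap: [0-11 ALLOC][12-20 ALLOC][21-36 FREE]
free(b): b = 12 -> block [12-20 ALLOC]; mark free, coalesce with adjacent free neighbors -> [0-11 ALLOC][12-36 FREE]

Answer: [0-11 ALLOC][12-36 FREE]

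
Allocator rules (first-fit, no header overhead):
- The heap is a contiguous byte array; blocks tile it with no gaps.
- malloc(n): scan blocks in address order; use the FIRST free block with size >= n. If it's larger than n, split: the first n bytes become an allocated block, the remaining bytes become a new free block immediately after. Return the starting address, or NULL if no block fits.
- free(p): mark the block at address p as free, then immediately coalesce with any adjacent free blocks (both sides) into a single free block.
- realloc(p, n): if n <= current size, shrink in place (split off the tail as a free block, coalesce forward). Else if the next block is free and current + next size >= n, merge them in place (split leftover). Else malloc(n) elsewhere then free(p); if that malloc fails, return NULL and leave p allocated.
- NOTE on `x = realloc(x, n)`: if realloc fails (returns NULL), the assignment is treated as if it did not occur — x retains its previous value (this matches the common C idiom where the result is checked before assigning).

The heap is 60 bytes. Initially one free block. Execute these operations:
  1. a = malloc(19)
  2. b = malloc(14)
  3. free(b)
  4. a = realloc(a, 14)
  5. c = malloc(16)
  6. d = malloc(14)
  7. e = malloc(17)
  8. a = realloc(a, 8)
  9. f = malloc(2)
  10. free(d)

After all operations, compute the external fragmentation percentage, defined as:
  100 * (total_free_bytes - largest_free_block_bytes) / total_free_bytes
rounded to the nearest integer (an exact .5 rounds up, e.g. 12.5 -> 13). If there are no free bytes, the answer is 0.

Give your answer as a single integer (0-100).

Answer: 12

Derivation:
Op 1: a = malloc(19) -> a = 0; heap: [0-18 ALLOC][19-59 FREE]
Op 2: b = malloc(14) -> b = 19; heap: [0-18 ALLOC][19-32 ALLOC][33-59 FREE]
Op 3: free(b) -> (freed b); heap: [0-18 ALLOC][19-59 FREE]
Op 4: a = realloc(a, 14) -> a = 0; heap: [0-13 ALLOC][14-59 FREE]
Op 5: c = malloc(16) -> c = 14; heap: [0-13 ALLOC][14-29 ALLOC][30-59 FREE]
Op 6: d = malloc(14) -> d = 30; heap: [0-13 ALLOC][14-29 ALLOC][30-43 ALLOC][44-59 FREE]
Op 7: e = malloc(17) -> e = NULL; heap: [0-13 ALLOC][14-29 ALLOC][30-43 ALLOC][44-59 FREE]
Op 8: a = realloc(a, 8) -> a = 0; heap: [0-7 ALLOC][8-13 FREE][14-29 ALLOC][30-43 ALLOC][44-59 FREE]
Op 9: f = malloc(2) -> f = 8; heap: [0-7 ALLOC][8-9 ALLOC][10-13 FREE][14-29 ALLOC][30-43 ALLOC][44-59 FREE]
Op 10: free(d) -> (freed d); heap: [0-7 ALLOC][8-9 ALLOC][10-13 FREE][14-29 ALLOC][30-59 FREE]
Free blocks: [4 30] total_free=34 largest=30 -> 100*(34-30)/34 = 400/34 ≈ 11.765 -> rounds to 12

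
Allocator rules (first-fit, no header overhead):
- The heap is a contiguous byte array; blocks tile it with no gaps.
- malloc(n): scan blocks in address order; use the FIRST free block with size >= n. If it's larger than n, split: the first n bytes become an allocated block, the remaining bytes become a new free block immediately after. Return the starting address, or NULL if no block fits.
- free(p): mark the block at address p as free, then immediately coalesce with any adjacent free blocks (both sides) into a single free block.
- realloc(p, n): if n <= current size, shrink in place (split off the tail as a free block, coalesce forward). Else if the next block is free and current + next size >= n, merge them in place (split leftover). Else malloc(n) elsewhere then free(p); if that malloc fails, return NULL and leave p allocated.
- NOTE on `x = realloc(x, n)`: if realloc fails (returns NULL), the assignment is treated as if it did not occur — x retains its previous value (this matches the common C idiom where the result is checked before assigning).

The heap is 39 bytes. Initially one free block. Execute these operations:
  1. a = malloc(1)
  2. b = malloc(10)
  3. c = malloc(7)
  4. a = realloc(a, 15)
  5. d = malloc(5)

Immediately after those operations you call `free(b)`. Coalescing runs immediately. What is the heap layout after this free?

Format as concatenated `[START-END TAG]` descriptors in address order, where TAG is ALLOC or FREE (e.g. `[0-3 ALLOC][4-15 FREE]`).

Op 1: a = malloc(1) -> a = 0; heap: [0-0 ALLOC][1-38 FREE]
Op 2: b = malloc(10) -> b = 1; heap: [0-0 ALLOC][1-10 ALLOC][11-38 FREE]
Op 3: c = malloc(7) -> c = 11; heap: [0-0 ALLOC][1-10 ALLOC][11-17 ALLOC][18-38 FREE]
Op 4: a = realloc(a, 15) -> a = 18; heap: [0-0 FREE][1-10 ALLOC][11-17 ALLOC][18-32 ALLOC][33-38 FREE]
Op 5: d = malloc(5) -> d = 33; heap: [0-0 FREE][1-10 ALLOC][11-17 ALLOC][18-32 ALLOC][33-37 ALLOC][38-38 FREE]
free(b): b = 1 -> block [1-10 ALLOC]; mark free, coalesce with adjacent free neighbors -> [0-10 FREE][11-17 ALLOC][18-32 ALLOC][33-37 ALLOC][38-38 FREE]

Answer: [0-10 FREE][11-17 ALLOC][18-32 ALLOC][33-37 ALLOC][38-38 FREE]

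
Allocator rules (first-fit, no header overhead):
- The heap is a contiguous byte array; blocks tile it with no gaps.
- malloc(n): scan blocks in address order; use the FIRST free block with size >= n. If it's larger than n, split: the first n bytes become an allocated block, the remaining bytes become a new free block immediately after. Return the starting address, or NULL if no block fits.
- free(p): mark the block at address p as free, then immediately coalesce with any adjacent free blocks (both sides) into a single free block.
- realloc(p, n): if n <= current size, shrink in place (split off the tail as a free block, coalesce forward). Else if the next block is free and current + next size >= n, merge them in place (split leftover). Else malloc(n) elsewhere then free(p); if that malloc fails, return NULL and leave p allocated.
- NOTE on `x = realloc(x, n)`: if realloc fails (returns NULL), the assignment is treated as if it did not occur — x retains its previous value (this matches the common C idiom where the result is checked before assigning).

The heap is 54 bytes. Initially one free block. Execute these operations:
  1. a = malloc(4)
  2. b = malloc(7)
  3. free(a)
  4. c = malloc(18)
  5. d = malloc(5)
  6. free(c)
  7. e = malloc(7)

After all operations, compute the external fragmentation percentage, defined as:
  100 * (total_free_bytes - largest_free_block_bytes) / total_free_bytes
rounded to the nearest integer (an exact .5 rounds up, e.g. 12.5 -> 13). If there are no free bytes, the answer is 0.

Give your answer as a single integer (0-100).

Op 1: a = malloc(4) -> a = 0; heap: [0-3 ALLOC][4-53 FREE]
Op 2: b = malloc(7) -> b = 4; heap: [0-3 ALLOC][4-10 ALLOC][11-53 FREE]
Op 3: free(a) -> (freed a); heap: [0-3 FREE][4-10 ALLOC][11-53 FREE]
Op 4: c = malloc(18) -> c = 11; heap: [0-3 FREE][4-10 ALLOC][11-28 ALLOC][29-53 FREE]
Op 5: d = malloc(5) -> d = 29; heap: [0-3 FREE][4-10 ALLOC][11-28 ALLOC][29-33 ALLOC][34-53 FREE]
Op 6: free(c) -> (freed c); heap: [0-3 FREE][4-10 ALLOC][11-28 FREE][29-33 ALLOC][34-53 FREE]
Op 7: e = malloc(7) -> e = 11; heap: [0-3 FREE][4-10 ALLOC][11-17 ALLOC][18-28 FREE][29-33 ALLOC][34-53 FREE]
Free blocks: [4 11 20] total_free=35 largest=20 -> 100*(35-20)/35 = 1500/35 ≈ 42.857 -> rounds to 43

Answer: 43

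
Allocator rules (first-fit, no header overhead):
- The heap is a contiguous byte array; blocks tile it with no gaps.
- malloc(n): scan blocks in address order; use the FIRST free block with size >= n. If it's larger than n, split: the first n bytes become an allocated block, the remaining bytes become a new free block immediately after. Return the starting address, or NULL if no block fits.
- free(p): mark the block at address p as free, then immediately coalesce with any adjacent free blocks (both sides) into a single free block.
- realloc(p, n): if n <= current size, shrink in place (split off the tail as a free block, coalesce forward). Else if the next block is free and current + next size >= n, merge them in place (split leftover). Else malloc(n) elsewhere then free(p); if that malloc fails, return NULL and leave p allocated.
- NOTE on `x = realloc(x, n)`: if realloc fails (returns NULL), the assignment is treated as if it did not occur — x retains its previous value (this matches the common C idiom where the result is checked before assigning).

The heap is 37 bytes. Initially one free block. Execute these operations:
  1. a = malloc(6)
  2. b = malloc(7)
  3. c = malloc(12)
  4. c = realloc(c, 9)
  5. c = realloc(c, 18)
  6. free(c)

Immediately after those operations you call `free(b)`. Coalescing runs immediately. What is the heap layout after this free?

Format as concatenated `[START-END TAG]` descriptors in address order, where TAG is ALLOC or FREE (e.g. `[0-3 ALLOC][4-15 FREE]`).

Op 1: a = malloc(6) -> a = 0; heap: [0-5 ALLOC][6-36 FREE]
Op 2: b = malloc(7) -> b = 6; heap: [0-5 ALLOC][6-12 ALLOC][13-36 FREE]
Op 3: c = malloc(12) -> c = 13; heap: [0-5 ALLOC][6-12 ALLOC][13-24 ALLOC][25-36 FREE]
Op 4: c = realloc(c, 9) -> c = 13; heap: [0-5 ALLOC][6-12 ALLOC][13-21 ALLOC][22-36 FREE]
Op 5: c = realloc(c, 18) -> c = 13; heap: [0-5 ALLOC][6-12 ALLOC][13-30 ALLOC][31-36 FREE]
Op 6: free(c) -> (freed c); heap: [0-5 ALLOC][6-12 ALLOC][13-36 FREE]
free(b): b = 6 -> block [6-12 ALLOC]; mark free, coalesce with adjacent free neighbors -> [0-5 ALLOC][6-36 FREE]

Answer: [0-5 ALLOC][6-36 FREE]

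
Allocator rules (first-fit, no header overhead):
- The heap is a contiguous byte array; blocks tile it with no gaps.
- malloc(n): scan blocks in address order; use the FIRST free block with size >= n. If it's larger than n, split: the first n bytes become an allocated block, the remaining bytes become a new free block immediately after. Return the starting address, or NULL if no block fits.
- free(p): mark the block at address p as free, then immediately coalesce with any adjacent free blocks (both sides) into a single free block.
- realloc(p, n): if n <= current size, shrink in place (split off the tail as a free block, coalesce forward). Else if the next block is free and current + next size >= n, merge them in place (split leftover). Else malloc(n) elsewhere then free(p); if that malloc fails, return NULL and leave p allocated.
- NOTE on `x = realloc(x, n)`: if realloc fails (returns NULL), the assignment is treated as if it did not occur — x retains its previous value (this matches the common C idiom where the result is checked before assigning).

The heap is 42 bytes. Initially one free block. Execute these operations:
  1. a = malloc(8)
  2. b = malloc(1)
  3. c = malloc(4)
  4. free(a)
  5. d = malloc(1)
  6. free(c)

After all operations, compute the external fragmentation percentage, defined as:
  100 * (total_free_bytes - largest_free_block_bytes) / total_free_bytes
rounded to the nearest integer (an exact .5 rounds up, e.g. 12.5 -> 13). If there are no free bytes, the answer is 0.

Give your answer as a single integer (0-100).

Op 1: a = malloc(8) -> a = 0; heap: [0-7 ALLOC][8-41 FREE]
Op 2: b = malloc(1) -> b = 8; heap: [0-7 ALLOC][8-8 ALLOC][9-41 FREE]
Op 3: c = malloc(4) -> c = 9; heap: [0-7 ALLOC][8-8 ALLOC][9-12 ALLOC][13-41 FREE]
Op 4: free(a) -> (freed a); heap: [0-7 FREE][8-8 ALLOC][9-12 ALLOC][13-41 FREE]
Op 5: d = malloc(1) -> d = 0; heap: [0-0 ALLOC][1-7 FREE][8-8 ALLOC][9-12 ALLOC][13-41 FREE]
Op 6: free(c) -> (freed c); heap: [0-0 ALLOC][1-7 FREE][8-8 ALLOC][9-41 FREE]
Free blocks: [7 33] total_free=40 largest=33 -> 100*(40-33)/40 = 700/40 = 17.5 -> rounds to 18

Answer: 18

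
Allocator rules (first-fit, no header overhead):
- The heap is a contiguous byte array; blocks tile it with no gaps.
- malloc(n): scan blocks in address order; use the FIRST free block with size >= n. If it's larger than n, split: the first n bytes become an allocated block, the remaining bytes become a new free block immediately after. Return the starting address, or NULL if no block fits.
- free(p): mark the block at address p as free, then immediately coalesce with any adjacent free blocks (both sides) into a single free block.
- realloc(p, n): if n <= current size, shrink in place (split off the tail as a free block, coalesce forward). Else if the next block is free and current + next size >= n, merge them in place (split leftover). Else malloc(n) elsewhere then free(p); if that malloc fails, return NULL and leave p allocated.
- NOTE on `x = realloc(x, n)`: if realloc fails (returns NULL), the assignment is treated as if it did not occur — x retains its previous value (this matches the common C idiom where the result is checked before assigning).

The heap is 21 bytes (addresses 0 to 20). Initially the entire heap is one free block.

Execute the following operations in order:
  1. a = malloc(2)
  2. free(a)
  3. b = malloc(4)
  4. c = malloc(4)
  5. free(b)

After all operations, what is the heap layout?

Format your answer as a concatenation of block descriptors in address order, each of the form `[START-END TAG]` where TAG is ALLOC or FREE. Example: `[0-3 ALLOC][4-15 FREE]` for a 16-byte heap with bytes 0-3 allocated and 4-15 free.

Op 1: a = malloc(2) -> a = 0; heap: [0-1 ALLOC][2-20 FREE]
Op 2: free(a) -> (freed a); heap: [0-20 FREE]
Op 3: b = malloc(4) -> b = 0; heap: [0-3 ALLOC][4-20 FREE]
Op 4: c = malloc(4) -> c = 4; heap: [0-3 ALLOC][4-7 ALLOC][8-20 FREE]
Op 5: free(b) -> (freed b); heap: [0-3 FREE][4-7 ALLOC][8-20 FREE]

Answer: [0-3 FREE][4-7 ALLOC][8-20 FREE]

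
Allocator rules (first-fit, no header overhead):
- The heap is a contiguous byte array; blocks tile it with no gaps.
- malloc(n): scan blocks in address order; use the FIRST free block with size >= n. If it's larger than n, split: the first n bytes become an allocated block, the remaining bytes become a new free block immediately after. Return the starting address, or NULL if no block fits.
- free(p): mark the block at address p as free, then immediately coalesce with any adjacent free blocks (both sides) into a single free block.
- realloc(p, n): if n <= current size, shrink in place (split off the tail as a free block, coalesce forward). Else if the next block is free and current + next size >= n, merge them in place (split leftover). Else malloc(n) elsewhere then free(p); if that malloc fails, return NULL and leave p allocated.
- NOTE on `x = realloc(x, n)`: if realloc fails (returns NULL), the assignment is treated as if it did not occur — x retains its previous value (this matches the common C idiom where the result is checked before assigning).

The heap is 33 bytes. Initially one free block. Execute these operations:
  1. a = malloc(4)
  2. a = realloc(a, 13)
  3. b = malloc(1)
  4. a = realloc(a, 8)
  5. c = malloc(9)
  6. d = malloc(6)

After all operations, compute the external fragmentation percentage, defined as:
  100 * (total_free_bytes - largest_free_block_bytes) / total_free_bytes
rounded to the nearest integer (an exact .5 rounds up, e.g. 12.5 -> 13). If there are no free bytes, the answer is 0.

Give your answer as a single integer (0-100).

Answer: 44

Derivation:
Op 1: a = malloc(4) -> a = 0; heap: [0-3 ALLOC][4-32 FREE]
Op 2: a = realloc(a, 13) -> a = 0; heap: [0-12 ALLOC][13-32 FREE]
Op 3: b = malloc(1) -> b = 13; heap: [0-12 ALLOC][13-13 ALLOC][14-32 FREE]
Op 4: a = realloc(a, 8) -> a = 0; heap: [0-7 ALLOC][8-12 FREE][13-13 ALLOC][14-32 FREE]
Op 5: c = malloc(9) -> c = 14; heap: [0-7 ALLOC][8-12 FREE][13-13 ALLOC][14-22 ALLOC][23-32 FREE]
Op 6: d = malloc(6) -> d = 23; heap: [0-7 ALLOC][8-12 FREE][13-13 ALLOC][14-22 ALLOC][23-28 ALLOC][29-32 FREE]
Free blocks: [5 4] total_free=9 largest=5 -> 100*(9-5)/9 = 400/9 ≈ 44.444 -> rounds to 44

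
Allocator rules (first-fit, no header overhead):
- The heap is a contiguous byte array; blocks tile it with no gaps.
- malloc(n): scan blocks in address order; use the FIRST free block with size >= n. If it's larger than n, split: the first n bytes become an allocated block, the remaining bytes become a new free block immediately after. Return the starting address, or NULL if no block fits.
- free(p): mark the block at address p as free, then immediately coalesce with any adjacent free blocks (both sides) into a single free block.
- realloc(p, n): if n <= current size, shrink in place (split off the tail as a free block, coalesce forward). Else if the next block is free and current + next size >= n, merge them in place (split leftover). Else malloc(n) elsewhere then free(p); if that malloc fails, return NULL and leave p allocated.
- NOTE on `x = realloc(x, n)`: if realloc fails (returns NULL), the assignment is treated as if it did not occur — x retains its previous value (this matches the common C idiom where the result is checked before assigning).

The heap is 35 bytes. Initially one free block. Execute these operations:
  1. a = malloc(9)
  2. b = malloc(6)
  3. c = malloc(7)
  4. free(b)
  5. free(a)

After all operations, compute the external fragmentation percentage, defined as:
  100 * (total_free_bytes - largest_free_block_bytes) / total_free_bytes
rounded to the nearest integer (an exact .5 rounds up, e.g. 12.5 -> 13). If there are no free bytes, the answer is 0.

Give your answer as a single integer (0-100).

Op 1: a = malloc(9) -> a = 0; heap: [0-8 ALLOC][9-34 FREE]
Op 2: b = malloc(6) -> b = 9; heap: [0-8 ALLOC][9-14 ALLOC][15-34 FREE]
Op 3: c = malloc(7) -> c = 15; heap: [0-8 ALLOC][9-14 ALLOC][15-21 ALLOC][22-34 FREE]
Op 4: free(b) -> (freed b); heap: [0-8 ALLOC][9-14 FREE][15-21 ALLOC][22-34 FREE]
Op 5: free(a) -> (freed a); heap: [0-14 FREE][15-21 ALLOC][22-34 FREE]
Free blocks: [15 13] total_free=28 largest=15 -> 100*(28-15)/28 = 1300/28 ≈ 46.429 -> rounds to 46

Answer: 46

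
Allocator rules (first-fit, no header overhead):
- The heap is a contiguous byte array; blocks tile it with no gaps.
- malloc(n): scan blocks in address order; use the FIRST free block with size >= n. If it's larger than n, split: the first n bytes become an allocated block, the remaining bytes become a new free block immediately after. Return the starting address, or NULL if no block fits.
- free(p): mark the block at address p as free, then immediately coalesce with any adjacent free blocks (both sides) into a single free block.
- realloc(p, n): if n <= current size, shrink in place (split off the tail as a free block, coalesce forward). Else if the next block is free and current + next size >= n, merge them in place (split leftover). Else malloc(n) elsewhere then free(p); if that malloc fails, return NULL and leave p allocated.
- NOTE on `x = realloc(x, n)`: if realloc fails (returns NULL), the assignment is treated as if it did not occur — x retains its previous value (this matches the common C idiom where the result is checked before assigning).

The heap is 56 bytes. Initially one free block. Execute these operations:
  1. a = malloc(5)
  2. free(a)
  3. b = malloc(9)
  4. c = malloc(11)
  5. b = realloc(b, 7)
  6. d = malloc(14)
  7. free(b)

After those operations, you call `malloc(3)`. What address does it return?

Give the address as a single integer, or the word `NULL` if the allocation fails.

Answer: 0

Derivation:
Op 1: a = malloc(5) -> a = 0; heap: [0-4 ALLOC][5-55 FREE]
Op 2: free(a) -> (freed a); heap: [0-55 FREE]
Op 3: b = malloc(9) -> b = 0; heap: [0-8 ALLOC][9-55 FREE]
Op 4: c = malloc(11) -> c = 9; heap: [0-8 ALLOC][9-19 ALLOC][20-55 FREE]
Op 5: b = realloc(b, 7) -> b = 0; heap: [0-6 ALLOC][7-8 FREE][9-19 ALLOC][20-55 FREE]
Op 6: d = malloc(14) -> d = 20; heap: [0-6 ALLOC][7-8 FREE][9-19 ALLOC][20-33 ALLOC][34-55 FREE]
Op 7: free(b) -> (freed b); heap: [0-8 FREE][9-19 ALLOC][20-33 ALLOC][34-55 FREE]
malloc(3): first-fit scan over [0-8 FREE][9-19 ALLOC][20-33 ALLOC][34-55 FREE] -> 0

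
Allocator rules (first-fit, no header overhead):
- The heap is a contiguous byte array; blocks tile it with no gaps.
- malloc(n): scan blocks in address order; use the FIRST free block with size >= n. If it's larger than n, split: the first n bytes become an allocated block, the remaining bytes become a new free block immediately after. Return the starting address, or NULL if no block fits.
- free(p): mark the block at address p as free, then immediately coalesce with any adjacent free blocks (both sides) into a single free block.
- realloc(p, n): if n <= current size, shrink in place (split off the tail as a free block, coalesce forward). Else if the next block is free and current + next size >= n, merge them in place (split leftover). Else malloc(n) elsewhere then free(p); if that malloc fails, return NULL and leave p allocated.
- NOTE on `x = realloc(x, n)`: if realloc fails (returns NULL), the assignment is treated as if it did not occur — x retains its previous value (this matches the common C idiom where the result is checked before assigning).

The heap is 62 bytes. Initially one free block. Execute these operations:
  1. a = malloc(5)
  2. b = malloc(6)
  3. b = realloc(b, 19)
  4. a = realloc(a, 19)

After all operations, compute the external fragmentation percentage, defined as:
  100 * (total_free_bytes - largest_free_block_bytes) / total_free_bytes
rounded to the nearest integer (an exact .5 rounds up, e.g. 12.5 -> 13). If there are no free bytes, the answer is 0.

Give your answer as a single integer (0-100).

Op 1: a = malloc(5) -> a = 0; heap: [0-4 ALLOC][5-61 FREE]
Op 2: b = malloc(6) -> b = 5; heap: [0-4 ALLOC][5-10 ALLOC][11-61 FREE]
Op 3: b = realloc(b, 19) -> b = 5; heap: [0-4 ALLOC][5-23 ALLOC][24-61 FREE]
Op 4: a = realloc(a, 19) -> a = 24; heap: [0-4 FREE][5-23 ALLOC][24-42 ALLOC][43-61 FREE]
Free blocks: [5 19] total_free=24 largest=19 -> 100*(24-19)/24 = 500/24 ≈ 20.833 -> rounds to 21

Answer: 21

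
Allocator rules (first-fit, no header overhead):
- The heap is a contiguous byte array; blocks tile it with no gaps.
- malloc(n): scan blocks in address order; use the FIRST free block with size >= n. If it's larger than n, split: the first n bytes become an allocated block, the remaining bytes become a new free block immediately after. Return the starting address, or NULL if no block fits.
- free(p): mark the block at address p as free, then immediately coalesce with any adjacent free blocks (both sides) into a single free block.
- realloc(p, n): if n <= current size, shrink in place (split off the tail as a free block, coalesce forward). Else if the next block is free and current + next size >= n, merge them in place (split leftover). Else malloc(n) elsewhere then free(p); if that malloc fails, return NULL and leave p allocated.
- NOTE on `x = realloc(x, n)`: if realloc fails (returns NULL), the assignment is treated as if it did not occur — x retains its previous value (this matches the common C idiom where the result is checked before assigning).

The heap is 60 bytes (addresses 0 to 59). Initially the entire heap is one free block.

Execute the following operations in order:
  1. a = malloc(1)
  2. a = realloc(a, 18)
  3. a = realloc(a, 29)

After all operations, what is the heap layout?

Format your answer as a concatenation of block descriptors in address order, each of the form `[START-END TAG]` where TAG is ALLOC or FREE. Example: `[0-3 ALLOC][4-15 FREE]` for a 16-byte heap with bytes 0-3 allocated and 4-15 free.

Answer: [0-28 ALLOC][29-59 FREE]

Derivation:
Op 1: a = malloc(1) -> a = 0; heap: [0-0 ALLOC][1-59 FREE]
Op 2: a = realloc(a, 18) -> a = 0; heap: [0-17 ALLOC][18-59 FREE]
Op 3: a = realloc(a, 29) -> a = 0; heap: [0-28 ALLOC][29-59 FREE]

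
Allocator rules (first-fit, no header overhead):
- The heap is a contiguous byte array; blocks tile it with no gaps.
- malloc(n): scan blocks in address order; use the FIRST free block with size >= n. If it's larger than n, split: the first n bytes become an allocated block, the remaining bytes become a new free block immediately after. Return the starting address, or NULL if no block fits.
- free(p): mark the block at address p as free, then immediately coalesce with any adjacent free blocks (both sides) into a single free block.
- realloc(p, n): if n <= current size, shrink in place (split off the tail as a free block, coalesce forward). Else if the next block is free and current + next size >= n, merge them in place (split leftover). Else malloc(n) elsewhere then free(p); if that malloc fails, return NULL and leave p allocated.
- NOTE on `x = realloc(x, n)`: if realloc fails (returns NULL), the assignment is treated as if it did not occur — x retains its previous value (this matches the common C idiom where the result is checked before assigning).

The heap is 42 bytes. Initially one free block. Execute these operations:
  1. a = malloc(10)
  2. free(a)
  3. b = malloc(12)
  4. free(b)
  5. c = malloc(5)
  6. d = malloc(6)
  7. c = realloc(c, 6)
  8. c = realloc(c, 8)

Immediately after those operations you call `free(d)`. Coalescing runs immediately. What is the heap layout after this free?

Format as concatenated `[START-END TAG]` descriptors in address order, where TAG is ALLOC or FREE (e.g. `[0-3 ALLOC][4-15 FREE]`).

Op 1: a = malloc(10) -> a = 0; heap: [0-9 ALLOC][10-41 FREE]
Op 2: free(a) -> (freed a); heap: [0-41 FREE]
Op 3: b = malloc(12) -> b = 0; heap: [0-11 ALLOC][12-41 FREE]
Op 4: free(b) -> (freed b); heap: [0-41 FREE]
Op 5: c = malloc(5) -> c = 0; heap: [0-4 ALLOC][5-41 FREE]
Op 6: d = malloc(6) -> d = 5; heap: [0-4 ALLOC][5-10 ALLOC][11-41 FREE]
Op 7: c = realloc(c, 6) -> c = 11; heap: [0-4 FREE][5-10 ALLOC][11-16 ALLOC][17-41 FREE]
Op 8: c = realloc(c, 8) -> c = 11; heap: [0-4 FREE][5-10 ALLOC][11-18 ALLOC][19-41 FREE]
free(d): d = 5 -> block [5-10 ALLOC]; mark free, coalesce with adjacent free neighbors -> [0-10 FREE][11-18 ALLOC][19-41 FREE]

Answer: [0-10 FREE][11-18 ALLOC][19-41 FREE]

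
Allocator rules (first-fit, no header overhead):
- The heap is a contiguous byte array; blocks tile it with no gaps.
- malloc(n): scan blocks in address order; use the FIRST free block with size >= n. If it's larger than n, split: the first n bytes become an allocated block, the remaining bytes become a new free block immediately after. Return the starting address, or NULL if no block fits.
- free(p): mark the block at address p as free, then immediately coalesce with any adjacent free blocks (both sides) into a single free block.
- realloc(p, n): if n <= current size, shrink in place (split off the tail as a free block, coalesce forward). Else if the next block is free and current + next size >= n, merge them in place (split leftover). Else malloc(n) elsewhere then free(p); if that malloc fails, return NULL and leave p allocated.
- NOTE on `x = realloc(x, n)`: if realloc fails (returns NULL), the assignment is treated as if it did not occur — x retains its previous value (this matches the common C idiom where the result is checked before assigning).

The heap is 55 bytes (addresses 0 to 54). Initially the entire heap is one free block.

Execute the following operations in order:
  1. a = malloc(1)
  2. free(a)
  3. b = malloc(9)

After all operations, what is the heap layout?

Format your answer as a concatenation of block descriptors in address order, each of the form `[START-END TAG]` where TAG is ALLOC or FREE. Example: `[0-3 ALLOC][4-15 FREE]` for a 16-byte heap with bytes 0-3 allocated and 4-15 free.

Answer: [0-8 ALLOC][9-54 FREE]

Derivation:
Op 1: a = malloc(1) -> a = 0; heap: [0-0 ALLOC][1-54 FREE]
Op 2: free(a) -> (freed a); heap: [0-54 FREE]
Op 3: b = malloc(9) -> b = 0; heap: [0-8 ALLOC][9-54 FREE]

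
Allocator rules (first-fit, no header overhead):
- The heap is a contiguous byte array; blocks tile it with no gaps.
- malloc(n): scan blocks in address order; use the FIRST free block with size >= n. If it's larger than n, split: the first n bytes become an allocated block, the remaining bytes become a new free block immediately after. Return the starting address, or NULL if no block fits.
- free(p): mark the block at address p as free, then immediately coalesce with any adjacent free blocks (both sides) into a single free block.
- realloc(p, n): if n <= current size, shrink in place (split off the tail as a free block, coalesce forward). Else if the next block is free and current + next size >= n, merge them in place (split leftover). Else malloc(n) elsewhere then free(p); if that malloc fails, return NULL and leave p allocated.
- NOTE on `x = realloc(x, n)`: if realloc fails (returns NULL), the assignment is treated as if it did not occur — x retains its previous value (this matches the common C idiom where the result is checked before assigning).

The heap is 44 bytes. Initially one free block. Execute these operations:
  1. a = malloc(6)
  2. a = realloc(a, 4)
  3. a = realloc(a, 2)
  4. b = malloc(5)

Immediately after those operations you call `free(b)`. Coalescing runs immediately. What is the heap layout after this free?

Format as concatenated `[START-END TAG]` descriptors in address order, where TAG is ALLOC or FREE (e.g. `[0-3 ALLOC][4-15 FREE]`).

Op 1: a = malloc(6) -> a = 0; heap: [0-5 ALLOC][6-43 FREE]
Op 2: a = realloc(a, 4) -> a = 0; heap: [0-3 ALLOC][4-43 FREE]
Op 3: a = realloc(a, 2) -> a = 0; heap: [0-1 ALLOC][2-43 FREE]
Op 4: b = malloc(5) -> b = 2; heap: [0-1 ALLOC][2-6 ALLOC][7-43 FREE]
free(b): b = 2 -> block [2-6 ALLOC]; mark free, coalesce with adjacent free neighbors -> [0-1 ALLOC][2-43 FREE]

Answer: [0-1 ALLOC][2-43 FREE]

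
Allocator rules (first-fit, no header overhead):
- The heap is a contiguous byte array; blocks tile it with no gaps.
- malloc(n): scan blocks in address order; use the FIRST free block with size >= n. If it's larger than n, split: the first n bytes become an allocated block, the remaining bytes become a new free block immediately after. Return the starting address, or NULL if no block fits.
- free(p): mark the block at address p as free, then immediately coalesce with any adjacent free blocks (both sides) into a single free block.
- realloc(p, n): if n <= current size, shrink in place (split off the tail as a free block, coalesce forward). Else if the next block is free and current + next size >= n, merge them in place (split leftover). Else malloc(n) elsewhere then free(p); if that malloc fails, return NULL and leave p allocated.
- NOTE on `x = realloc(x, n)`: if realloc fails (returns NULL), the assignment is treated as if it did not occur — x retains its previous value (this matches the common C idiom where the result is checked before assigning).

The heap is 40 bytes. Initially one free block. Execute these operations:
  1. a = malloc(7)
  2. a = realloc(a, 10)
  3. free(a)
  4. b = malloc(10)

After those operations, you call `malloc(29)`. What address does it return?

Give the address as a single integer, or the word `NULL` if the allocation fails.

Op 1: a = malloc(7) -> a = 0; heap: [0-6 ALLOC][7-39 FREE]
Op 2: a = realloc(a, 10) -> a = 0; heap: [0-9 ALLOC][10-39 FREE]
Op 3: free(a) -> (freed a); heap: [0-39 FREE]
Op 4: b = malloc(10) -> b = 0; heap: [0-9 ALLOC][10-39 FREE]
malloc(29): first-fit scan over [0-9 ALLOC][10-39 FREE] -> 10

Answer: 10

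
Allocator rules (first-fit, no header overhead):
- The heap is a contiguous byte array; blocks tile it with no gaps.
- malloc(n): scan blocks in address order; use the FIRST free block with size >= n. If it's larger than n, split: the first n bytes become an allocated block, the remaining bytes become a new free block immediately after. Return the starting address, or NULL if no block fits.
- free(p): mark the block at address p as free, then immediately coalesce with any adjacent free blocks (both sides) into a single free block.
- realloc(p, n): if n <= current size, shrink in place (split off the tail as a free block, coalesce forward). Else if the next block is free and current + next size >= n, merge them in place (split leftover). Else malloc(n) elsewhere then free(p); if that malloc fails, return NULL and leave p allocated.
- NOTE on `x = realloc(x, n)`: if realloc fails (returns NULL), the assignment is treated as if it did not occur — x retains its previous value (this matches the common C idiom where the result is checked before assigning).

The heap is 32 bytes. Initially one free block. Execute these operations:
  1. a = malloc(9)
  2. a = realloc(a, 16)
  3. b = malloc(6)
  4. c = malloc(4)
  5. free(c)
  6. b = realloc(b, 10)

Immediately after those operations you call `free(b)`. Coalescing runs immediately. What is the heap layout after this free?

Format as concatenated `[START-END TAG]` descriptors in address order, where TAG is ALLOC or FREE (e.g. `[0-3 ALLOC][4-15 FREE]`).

Answer: [0-15 ALLOC][16-31 FREE]

Derivation:
Op 1: a = malloc(9) -> a = 0; heap: [0-8 ALLOC][9-31 FREE]
Op 2: a = realloc(a, 16) -> a = 0; heap: [0-15 ALLOC][16-31 FREE]
Op 3: b = malloc(6) -> b = 16; heap: [0-15 ALLOC][16-21 ALLOC][22-31 FREE]
Op 4: c = malloc(4) -> c = 22; heap: [0-15 ALLOC][16-21 ALLOC][22-25 ALLOC][26-31 FREE]
Op 5: free(c) -> (freed c); heap: [0-15 ALLOC][16-21 ALLOC][22-31 FREE]
Op 6: b = realloc(b, 10) -> b = 16; heap: [0-15 ALLOC][16-25 ALLOC][26-31 FREE]
free(b): b = 16 -> block [16-25 ALLOC]; mark free, coalesce with adjacent free neighbors -> [0-15 ALLOC][16-31 FREE]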